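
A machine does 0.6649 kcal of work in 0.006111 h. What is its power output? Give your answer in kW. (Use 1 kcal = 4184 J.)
Convert to SI: W = 2781.94 J, t = 21.9996 s
P = W/t = 2781.94/21.9996 = 126.454 W = 0.1265 kW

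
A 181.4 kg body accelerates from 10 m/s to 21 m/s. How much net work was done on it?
W = ΔKE = ½m(v₂² − v₁²) = ½(181.4)(21² − 10²) = 30928.7 J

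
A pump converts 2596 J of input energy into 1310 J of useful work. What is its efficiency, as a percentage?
η = W_out/W_in = 1310/2596 = 50.46%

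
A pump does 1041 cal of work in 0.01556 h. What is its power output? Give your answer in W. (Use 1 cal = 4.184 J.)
Convert to SI: W = 4355.54 J, t = 56.016 s
P = W/t = 4355.54/56.016 = 77.76 W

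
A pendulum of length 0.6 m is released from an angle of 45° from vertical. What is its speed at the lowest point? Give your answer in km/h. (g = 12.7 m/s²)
h = L(1 − cosθ) = 0.6(1 − cos45°) = 0.175736 m
v = √(2gh) = √(2·12.7·0.175736) = 2.11275 m/s = 7.606 km/h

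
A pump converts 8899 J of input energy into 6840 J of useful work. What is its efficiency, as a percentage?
η = W_out/W_in = 6840/8899 = 76.86%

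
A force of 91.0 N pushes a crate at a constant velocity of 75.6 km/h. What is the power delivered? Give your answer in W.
Convert to SI: F = 91.0 N, v = 21.0 m/s
P = Fv = (91.0)(21.0) = 1911 W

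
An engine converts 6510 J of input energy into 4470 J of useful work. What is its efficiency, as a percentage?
η = W_out/W_in = 4470/6510 = 68.66%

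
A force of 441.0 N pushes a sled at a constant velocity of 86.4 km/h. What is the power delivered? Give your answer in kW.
Convert to SI: F = 441.0 N, v = 24.0 m/s
P = Fv = (441.0)(24.0) = 10584.0 W = 10.58 kW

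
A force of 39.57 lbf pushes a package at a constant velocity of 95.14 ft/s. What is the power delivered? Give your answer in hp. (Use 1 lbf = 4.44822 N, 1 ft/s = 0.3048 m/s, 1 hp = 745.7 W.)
Convert to SI: F = 176.016 N, v = 28.9987 m/s
P = Fv = (176.016)(28.9987) = 5104.23 W = 6.845 hp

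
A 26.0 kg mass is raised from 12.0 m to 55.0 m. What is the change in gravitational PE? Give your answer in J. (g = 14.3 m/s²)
ΔPE = mgΔh = (26.0)(14.3)(43.0) = 15990 J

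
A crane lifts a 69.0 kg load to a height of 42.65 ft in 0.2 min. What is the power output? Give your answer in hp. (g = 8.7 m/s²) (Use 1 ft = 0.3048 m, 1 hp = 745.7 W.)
Convert to SI: m = 69.0 kg, h = 12.9997 m, t = 12.0 s
P = mgh/t = (69.0)(8.7)(12.9997)/12.0 = 650.311 W = 0.8721 hp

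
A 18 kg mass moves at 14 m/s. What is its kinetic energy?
KE = ½mv² = ½(18)(14)² = 1764.0 J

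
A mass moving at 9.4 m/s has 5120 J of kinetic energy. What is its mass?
m = 2·KE/v² = 2·5120/(9.4)² = 115.9 kg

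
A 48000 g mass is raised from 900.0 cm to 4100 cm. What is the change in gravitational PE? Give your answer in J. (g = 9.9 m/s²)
Convert to SI: m = 48.0 kg, Δh = 32.0 m
ΔPE = mgΔh = (48.0)(9.9)(32.0) = 15210 J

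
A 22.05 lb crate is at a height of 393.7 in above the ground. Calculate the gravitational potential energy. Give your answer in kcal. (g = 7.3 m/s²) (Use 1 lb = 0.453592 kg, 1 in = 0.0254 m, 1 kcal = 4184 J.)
Convert to SI: m = 10.0017 kg, h = 9.99998 m
PE = mgh = (10.0017)(7.3)(9.99998) = 730.123 J = 0.1745 kcal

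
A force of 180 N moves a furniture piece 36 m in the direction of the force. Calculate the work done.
W = F·d = (180)(36) = 6480 J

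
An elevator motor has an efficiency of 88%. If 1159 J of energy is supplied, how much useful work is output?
W_out = η·W_in = 0.88·1159 = 1019.92 J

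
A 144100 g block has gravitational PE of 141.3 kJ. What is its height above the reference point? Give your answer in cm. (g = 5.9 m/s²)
Convert to SI: m = 144.1 kg, PE = 141300 J
h = PE/(mg) = 141300/(144.1·5.9) = 166.198 m = 16620 cm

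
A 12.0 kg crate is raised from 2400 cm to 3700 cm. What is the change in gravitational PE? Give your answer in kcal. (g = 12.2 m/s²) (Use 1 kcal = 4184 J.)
Convert to SI: m = 12.0 kg, Δh = 13.0 m
ΔPE = mgΔh = (12.0)(12.2)(13.0) = 1903.2 J = 0.4549 kcal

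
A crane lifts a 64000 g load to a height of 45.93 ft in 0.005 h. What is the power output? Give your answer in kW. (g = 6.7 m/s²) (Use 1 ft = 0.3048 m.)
Convert to SI: m = 64.0 kg, h = 13.9995 m, t = 18.0 s
P = mgh/t = (64.0)(6.7)(13.9995)/18.0 = 333.498 W = 0.3335 kW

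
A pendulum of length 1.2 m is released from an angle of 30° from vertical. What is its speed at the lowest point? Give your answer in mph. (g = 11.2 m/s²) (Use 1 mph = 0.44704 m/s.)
h = L(1 − cosθ) = 1.2(1 − cos30°) = 0.16077 m
v = √(2gh) = √(2·11.2·0.16077) = 1.89769 m/s = 4.245 mph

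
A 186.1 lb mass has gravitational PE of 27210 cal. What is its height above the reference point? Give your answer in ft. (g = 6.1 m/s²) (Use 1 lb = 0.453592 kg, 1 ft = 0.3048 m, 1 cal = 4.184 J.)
Convert to SI: m = 84.4135 kg, PE = 113847 J
h = PE/(mg) = 113847/(84.4135·6.1) = 221.095 m = 725.4 ft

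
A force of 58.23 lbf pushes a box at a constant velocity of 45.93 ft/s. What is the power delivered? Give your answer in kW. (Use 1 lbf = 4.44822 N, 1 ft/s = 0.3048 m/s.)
Convert to SI: F = 259.02 N, v = 13.9995 m/s
P = Fv = (259.02)(13.9995) = 3626.14 W = 3.626 kW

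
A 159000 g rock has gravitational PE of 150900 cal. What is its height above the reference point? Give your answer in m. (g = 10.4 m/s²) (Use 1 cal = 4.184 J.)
Convert to SI: m = 159.0 kg, PE = 631366 J
h = PE/(mg) = 631366/(159.0·10.4) = 381.8 m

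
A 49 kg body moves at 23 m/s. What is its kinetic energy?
KE = ½mv² = ½(49)(23)² = 12960.5 J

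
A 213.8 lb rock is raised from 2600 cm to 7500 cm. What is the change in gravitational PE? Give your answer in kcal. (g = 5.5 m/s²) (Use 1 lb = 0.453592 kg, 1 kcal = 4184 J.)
Convert to SI: m = 96.978 kg, Δh = 49.0 m
ΔPE = mgΔh = (96.978)(5.5)(49.0) = 26135.6 J = 6.247 kcal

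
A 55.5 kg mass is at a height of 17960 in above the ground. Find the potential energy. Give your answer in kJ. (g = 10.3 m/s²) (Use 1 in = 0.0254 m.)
Convert to SI: m = 55.5 kg, h = 456.184 m
PE = mgh = (55.5)(10.3)(456.184) = 260778 J = 260.8 kJ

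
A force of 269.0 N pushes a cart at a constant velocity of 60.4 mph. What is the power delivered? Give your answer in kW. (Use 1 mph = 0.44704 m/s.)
Convert to SI: F = 269.0 N, v = 27.0012 m/s
P = Fv = (269.0)(27.0012) = 7263.33 W = 7.263 kW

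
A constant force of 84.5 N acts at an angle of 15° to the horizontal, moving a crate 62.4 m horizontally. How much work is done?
W = F·d·cosθ = (84.5)(62.4)cos(15°) = 5093 J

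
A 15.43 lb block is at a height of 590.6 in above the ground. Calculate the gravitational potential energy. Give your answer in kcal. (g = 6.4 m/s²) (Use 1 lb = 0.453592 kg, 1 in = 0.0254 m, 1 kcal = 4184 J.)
Convert to SI: m = 6.99892 kg, h = 15.0012 m
PE = mgh = (6.99892)(6.4)(15.0012) = 671.952 J = 0.1606 kcal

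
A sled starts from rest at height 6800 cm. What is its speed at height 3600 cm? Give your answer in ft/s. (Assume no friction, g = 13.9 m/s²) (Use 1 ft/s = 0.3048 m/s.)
Convert to SI: h₁−h₂ = 32.0 m
mgh₁ = mgh₂ + ½mv² ⇒ v = √(2g(h₁−h₂)) = √(2·13.9·32.0) = 29.8262 m/s = 97.85 ft/s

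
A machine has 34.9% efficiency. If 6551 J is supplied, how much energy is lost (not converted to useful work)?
W_lost = W_in(1 − η) = 6551·(1 − 0.349) = 4265 J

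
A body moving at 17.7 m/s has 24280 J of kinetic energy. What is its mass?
m = 2·KE/v² = 2·24280/(17.7)² = 155.0 kg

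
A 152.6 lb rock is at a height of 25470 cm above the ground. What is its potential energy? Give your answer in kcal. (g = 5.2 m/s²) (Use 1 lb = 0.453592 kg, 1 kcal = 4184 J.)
Convert to SI: m = 69.2181 kg, h = 254.7 m
PE = mgh = (69.2181)(5.2)(254.7) = 91675.3 J = 21.91 kcal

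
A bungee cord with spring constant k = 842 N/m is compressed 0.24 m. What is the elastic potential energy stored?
PE = ½kx² = ½(842)(0.24)² = 24.25 J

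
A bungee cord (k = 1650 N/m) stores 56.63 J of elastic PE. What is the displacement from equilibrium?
x = √(2·PE/k) = √(2·56.63/1650) = 0.262 m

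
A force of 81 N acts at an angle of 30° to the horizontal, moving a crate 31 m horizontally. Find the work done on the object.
W = F·d·cosθ = (81)(31)cos(30°) = 2175 J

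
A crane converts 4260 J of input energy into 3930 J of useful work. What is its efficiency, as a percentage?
η = W_out/W_in = 3930/4260 = 92.25%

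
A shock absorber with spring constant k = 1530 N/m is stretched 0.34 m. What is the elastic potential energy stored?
PE = ½kx² = ½(1530)(0.34)² = 88.43 J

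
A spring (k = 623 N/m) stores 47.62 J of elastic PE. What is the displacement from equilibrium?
x = √(2·PE/k) = √(2·47.62/623) = 0.391 m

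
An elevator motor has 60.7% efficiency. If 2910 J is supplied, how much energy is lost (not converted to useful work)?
W_lost = W_in(1 − η) = 2910·(1 − 0.607) = 1144 J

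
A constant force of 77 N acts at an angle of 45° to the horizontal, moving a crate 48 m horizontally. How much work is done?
W = F·d·cosθ = (77)(48)cos(45°) = 2613 J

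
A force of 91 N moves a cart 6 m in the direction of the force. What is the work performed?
W = F·d = (91)(6) = 546.0 J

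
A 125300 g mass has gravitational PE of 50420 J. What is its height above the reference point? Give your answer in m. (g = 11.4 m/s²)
Convert to SI: m = 125.3 kg, PE = 50420.0 J
h = PE/(mg) = 50420.0/(125.3·11.4) = 35.3 m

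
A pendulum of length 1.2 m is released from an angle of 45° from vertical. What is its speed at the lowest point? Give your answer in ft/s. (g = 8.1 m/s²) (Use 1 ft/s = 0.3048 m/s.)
h = L(1 − cosθ) = 1.2(1 − cos45°) = 0.351472 m
v = √(2gh) = √(2·8.1·0.351472) = 2.38618 m/s = 7.829 ft/s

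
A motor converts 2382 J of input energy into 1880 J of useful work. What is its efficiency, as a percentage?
η = W_out/W_in = 1880/2382 = 78.93%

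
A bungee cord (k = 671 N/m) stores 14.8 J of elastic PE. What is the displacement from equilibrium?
x = √(2·PE/k) = √(2·14.8/671) = 0.21 m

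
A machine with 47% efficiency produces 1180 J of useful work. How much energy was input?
W_in = W_out/η = 1180/0.47 = 2511 J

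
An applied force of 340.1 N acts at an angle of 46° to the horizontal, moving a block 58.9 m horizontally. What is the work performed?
W = F·d·cosθ = (340.1)(58.9)cos(46°) = 13920 J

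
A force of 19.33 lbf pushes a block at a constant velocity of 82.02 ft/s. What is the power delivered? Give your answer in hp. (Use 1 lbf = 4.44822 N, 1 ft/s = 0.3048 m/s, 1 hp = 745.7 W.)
Convert to SI: F = 85.9841 N, v = 24.9997 m/s
P = Fv = (85.9841)(24.9997) = 2149.58 W = 2.883 hp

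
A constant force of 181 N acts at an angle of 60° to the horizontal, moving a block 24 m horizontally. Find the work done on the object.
W = F·d·cosθ = (181)(24)cos(60°) = 2172 J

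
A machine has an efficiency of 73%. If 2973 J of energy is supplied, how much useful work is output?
W_out = η·W_in = 0.73·2973 = 2170.29 J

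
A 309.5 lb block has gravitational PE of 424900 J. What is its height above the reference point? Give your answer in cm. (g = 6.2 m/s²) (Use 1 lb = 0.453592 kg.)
Convert to SI: m = 140.387 kg, PE = 424900 J
h = PE/(mg) = 424900/(140.387·6.2) = 488.168 m = 48820 cm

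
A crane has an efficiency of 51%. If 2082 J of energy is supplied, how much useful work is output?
W_out = η·W_in = 0.51·2082 = 1061.82 J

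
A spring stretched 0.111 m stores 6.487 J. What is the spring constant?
k = 2·PE/x² = 2·6.487/(0.111)² = 1053 N/m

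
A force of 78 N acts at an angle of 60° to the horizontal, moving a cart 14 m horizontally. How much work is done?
W = F·d·cosθ = (78)(14)cos(60°) = 546.0 J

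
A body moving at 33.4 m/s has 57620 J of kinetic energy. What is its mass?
m = 2·KE/v² = 2·57620/(33.4)² = 103.3 kg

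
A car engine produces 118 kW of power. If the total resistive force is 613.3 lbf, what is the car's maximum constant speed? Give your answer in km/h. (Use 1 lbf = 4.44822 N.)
Convert to SI: F = 2728.09 N
P = Fv ⇒ v = P/F = 118000 W/2728.09 N = 43.2537 m/s = 155.7 km/h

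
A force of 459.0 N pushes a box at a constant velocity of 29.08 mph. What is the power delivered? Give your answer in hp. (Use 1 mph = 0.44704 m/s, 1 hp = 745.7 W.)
Convert to SI: F = 459.0 N, v = 12.9999 m/s
P = Fv = (459.0)(12.9999) = 5966.96 W = 8.002 hp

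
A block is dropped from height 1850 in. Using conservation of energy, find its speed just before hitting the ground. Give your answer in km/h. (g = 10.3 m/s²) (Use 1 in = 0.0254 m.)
Convert to SI: h = 46.99 m
mgh = ½mv² ⇒ v = √(2gh) = √(2·10.3·46.99) = 31.1126 m/s = 112.0 km/h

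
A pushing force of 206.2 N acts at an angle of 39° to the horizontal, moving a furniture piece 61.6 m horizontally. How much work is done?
W = F·d·cosθ = (206.2)(61.6)cos(39°) = 9871 J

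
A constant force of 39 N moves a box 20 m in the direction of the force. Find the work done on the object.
W = F·d = (39)(20) = 780.0 J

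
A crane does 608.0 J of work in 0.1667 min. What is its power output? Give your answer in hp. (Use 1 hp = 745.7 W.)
Convert to SI: W = 608.0 J, t = 10.002 s
P = W/t = 608.0/10.002 = 60.7878 W = 0.08152 hp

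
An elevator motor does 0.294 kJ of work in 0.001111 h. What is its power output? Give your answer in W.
Convert to SI: W = 294.0 J, t = 3.9996 s
P = W/t = 294.0/3.9996 = 73.51 W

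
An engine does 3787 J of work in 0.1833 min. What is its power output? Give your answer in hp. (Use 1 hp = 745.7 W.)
Convert to SI: W = 3787.0 J, t = 10.998 s
P = W/t = 3787.0/10.998 = 344.335 W = 0.4618 hp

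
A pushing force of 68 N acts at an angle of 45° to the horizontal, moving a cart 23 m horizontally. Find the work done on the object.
W = F·d·cosθ = (68)(23)cos(45°) = 1106 J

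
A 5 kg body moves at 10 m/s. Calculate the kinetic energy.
KE = ½mv² = ½(5)(10)² = 250.0 J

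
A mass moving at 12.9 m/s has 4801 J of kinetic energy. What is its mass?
m = 2·KE/v² = 2·4801/(12.9)² = 57.7 kg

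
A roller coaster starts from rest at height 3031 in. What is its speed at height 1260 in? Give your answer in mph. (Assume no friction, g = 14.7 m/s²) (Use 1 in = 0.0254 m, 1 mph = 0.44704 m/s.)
Convert to SI: h₁−h₂ = 44.9834 m
mgh₁ = mgh₂ + ½mv² ⇒ v = √(2g(h₁−h₂)) = √(2·14.7·44.9834) = 36.3664 m/s = 81.35 mph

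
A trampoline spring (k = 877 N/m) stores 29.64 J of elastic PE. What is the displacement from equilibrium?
x = √(2·PE/k) = √(2·29.64/877) = 0.26 m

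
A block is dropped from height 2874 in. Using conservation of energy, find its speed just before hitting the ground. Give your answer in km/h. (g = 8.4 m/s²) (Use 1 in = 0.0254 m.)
Convert to SI: h = 72.9996 m
mgh = ½mv² ⇒ v = √(2gh) = √(2·8.4·72.9996) = 35.0199 m/s = 126.1 km/h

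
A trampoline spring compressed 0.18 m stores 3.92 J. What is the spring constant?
k = 2·PE/x² = 2·3.92/(0.18)² = 242.0 N/m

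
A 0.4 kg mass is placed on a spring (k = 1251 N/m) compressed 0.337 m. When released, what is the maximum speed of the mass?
½kx² = ½mv² ⇒ v = x√(k/m) = (0.337)√(1251/0.4) = 18.85 m/s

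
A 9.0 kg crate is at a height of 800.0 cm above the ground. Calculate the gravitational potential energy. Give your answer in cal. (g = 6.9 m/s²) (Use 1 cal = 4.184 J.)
Convert to SI: m = 9.0 kg, h = 8.0 m
PE = mgh = (9.0)(6.9)(8.0) = 496.8 J = 118.7 cal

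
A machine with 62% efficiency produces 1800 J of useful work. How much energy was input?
W_in = W_out/η = 1800/0.62 = 2903 J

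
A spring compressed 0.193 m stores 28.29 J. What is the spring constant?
k = 2·PE/x² = 2·28.29/(0.193)² = 1519 N/m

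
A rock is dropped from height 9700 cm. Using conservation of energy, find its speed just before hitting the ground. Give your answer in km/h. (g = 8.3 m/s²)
Convert to SI: h = 97.0 m
mgh = ½mv² ⇒ v = √(2gh) = √(2·8.3·97.0) = 40.1273 m/s = 144.5 km/h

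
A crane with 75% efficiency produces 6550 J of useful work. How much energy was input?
W_in = W_out/η = 6550/0.75 = 8733 J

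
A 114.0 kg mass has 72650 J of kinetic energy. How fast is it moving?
v = √(2·KE/m) = √(2·72650/114.0) = 35.7 m/s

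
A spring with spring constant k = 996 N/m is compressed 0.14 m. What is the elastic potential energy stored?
PE = ½kx² = ½(996)(0.14)² = 9.761 J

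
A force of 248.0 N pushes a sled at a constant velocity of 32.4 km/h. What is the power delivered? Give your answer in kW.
Convert to SI: F = 248.0 N, v = 9.0 m/s
P = Fv = (248.0)(9.0) = 2232.0 W = 2.232 kW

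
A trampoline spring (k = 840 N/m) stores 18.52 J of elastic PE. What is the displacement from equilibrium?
x = √(2·PE/k) = √(2·18.52/840) = 0.21 m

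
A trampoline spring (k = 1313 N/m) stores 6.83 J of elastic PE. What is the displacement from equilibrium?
x = √(2·PE/k) = √(2·6.83/1313) = 0.102 m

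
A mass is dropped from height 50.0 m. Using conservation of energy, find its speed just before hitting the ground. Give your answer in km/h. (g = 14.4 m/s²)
mgh = ½mv² ⇒ v = √(2gh) = √(2·14.4·50.0) = 37.9473 m/s = 136.6 km/h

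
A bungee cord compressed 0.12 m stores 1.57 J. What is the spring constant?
k = 2·PE/x² = 2·1.57/(0.12)² = 218.1 N/m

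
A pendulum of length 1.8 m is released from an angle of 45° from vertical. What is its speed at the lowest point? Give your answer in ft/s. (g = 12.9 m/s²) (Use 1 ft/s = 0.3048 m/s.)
h = L(1 − cosθ) = 1.8(1 − cos45°) = 0.527208 m
v = √(2gh) = √(2·12.9·0.527208) = 3.68808 m/s = 12.1 ft/s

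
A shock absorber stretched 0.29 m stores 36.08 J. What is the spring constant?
k = 2·PE/x² = 2·36.08/(0.29)² = 858.0 N/m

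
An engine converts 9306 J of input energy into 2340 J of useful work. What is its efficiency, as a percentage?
η = W_out/W_in = 2340/9306 = 25.15%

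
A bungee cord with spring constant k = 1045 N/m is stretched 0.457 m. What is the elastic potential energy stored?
PE = ½kx² = ½(1045)(0.457)² = 109.1 J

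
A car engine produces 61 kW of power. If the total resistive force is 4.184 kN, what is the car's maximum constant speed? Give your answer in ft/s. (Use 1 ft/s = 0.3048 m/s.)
Convert to SI: F = 4184.0 N
P = Fv ⇒ v = P/F = 61000 W/4184.0 N = 14.5793 m/s = 47.83 ft/s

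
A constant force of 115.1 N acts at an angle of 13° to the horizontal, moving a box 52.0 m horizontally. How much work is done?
W = F·d·cosθ = (115.1)(52.0)cos(13°) = 5832 J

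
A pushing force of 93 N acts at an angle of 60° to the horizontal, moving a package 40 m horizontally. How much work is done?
W = F·d·cosθ = (93)(40)cos(60°) = 1860 J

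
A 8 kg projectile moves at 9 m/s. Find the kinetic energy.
KE = ½mv² = ½(8)(9)² = 324.0 J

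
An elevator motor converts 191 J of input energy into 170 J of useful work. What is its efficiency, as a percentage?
η = W_out/W_in = 170/191 = 89.01%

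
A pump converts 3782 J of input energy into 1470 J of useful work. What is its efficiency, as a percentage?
η = W_out/W_in = 1470/3782 = 38.87%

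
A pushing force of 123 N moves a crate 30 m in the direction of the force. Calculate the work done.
W = F·d = (123)(30) = 3690 J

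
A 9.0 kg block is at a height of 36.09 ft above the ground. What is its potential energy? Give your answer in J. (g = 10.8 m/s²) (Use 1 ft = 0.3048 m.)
Convert to SI: m = 9.0 kg, h = 11.0002 m
PE = mgh = (9.0)(10.8)(11.0002) = 1069 J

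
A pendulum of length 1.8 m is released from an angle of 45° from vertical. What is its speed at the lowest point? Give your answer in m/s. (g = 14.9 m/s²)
h = L(1 − cosθ) = 1.8(1 − cos45°) = 0.527208 m
v = √(2gh) = √(2·14.9·0.527208) = 3.964 m/s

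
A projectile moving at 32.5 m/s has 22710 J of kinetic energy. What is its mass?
m = 2·KE/v² = 2·22710/(32.5)² = 43.0 kg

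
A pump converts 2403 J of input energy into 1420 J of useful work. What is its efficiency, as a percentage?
η = W_out/W_in = 1420/2403 = 59.09%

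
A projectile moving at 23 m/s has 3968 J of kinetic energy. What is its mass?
m = 2·KE/v² = 2·3968/(23)² = 15.0 kg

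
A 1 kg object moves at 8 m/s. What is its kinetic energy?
KE = ½mv² = ½(1)(8)² = 32.0 J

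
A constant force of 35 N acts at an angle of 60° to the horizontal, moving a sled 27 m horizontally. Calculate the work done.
W = F·d·cosθ = (35)(27)cos(60°) = 472.5 J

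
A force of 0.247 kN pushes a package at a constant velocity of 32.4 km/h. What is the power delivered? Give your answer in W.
Convert to SI: F = 247.0 N, v = 9.0 m/s
P = Fv = (247.0)(9.0) = 2223 W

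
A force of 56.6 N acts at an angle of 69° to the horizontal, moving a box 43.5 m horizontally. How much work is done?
W = F·d·cosθ = (56.6)(43.5)cos(69°) = 882.3 J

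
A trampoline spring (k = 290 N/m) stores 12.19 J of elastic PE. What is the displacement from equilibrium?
x = √(2·PE/k) = √(2·12.19/290) = 0.2899 m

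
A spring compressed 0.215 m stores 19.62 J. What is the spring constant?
k = 2·PE/x² = 2·19.62/(0.215)² = 848.9 N/m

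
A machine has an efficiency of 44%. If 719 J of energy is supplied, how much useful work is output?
W_out = η·W_in = 0.44·719 = 316.36 J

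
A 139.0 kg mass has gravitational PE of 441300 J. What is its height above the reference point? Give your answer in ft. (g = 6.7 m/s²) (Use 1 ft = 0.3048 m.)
h = PE/(mg) = 441300/(139.0·6.7) = 473.854 m = 1555 ft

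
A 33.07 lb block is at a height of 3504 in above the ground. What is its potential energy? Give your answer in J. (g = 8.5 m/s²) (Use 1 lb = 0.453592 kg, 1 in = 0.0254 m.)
Convert to SI: m = 15.0003 kg, h = 89.0016 m
PE = mgh = (15.0003)(8.5)(89.0016) = 11350 J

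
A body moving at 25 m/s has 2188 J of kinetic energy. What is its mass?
m = 2·KE/v² = 2·2188/(25)² = 7.002 kg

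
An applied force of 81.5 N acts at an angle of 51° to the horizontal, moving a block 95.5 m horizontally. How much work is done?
W = F·d·cosθ = (81.5)(95.5)cos(51°) = 4898 J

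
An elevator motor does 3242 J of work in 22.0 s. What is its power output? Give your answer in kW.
P = W/t = 3242.0/22.0 = 147.364 W = 0.1474 kW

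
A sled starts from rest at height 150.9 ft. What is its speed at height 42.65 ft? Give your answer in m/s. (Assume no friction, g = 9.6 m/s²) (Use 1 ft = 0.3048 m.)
Convert to SI: h₁−h₂ = 32.9946 m
mgh₁ = mgh₂ + ½mv² ⇒ v = √(2g(h₁−h₂)) = √(2·9.6·32.9946) = 25.17 m/s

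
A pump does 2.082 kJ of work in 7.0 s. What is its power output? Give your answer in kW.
Convert to SI: W = 2082.0 J, t = 7.0 s
P = W/t = 2082.0/7.0 = 297.429 W = 0.2974 kW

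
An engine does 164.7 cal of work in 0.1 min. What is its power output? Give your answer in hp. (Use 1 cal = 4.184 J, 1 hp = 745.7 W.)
Convert to SI: W = 689.105 J, t = 6.0 s
P = W/t = 689.105/6.0 = 114.851 W = 0.154 hp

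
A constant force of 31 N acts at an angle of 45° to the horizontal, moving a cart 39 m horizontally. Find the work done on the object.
W = F·d·cosθ = (31)(39)cos(45°) = 854.9 J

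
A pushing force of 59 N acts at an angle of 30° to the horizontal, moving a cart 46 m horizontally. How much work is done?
W = F·d·cosθ = (59)(46)cos(30°) = 2350 J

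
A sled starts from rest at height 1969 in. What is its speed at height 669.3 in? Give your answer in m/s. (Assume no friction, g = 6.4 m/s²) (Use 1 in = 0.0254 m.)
Convert to SI: h₁−h₂ = 33.0124 m
mgh₁ = mgh₂ + ½mv² ⇒ v = √(2g(h₁−h₂)) = √(2·6.4·33.0124) = 20.56 m/s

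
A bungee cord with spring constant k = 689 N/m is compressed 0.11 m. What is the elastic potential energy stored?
PE = ½kx² = ½(689)(0.11)² = 4.168 J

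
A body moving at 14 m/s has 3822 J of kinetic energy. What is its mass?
m = 2·KE/v² = 2·3822/(14)² = 39.0 kg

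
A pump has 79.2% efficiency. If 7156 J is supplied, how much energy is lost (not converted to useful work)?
W_lost = W_in(1 − η) = 7156·(1 − 0.792) = 1488 J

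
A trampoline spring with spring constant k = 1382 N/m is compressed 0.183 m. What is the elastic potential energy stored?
PE = ½kx² = ½(1382)(0.183)² = 23.14 J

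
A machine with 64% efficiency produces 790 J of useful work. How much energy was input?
W_in = W_out/η = 790/0.64 = 1234 J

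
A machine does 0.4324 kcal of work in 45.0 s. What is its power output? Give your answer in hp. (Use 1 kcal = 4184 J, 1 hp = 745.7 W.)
Convert to SI: W = 1809.16 J, t = 45.0 s
P = W/t = 1809.16/45.0 = 40.2036 W = 0.05391 hp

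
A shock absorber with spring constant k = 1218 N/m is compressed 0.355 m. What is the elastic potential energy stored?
PE = ½kx² = ½(1218)(0.355)² = 76.75 J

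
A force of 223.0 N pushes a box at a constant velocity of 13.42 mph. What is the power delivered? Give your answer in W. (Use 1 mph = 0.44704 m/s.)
Convert to SI: F = 223.0 N, v = 5.99928 m/s
P = Fv = (223.0)(5.99928) = 1338 W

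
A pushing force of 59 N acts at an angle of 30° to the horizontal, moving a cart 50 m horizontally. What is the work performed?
W = F·d·cosθ = (59)(50)cos(30°) = 2555 J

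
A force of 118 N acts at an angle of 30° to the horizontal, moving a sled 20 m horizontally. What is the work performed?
W = F·d·cosθ = (118)(20)cos(30°) = 2044 J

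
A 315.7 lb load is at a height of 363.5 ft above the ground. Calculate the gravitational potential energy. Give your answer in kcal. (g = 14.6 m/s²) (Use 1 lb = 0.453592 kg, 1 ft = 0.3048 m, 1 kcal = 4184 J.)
Convert to SI: m = 143.199 kg, h = 110.795 m
PE = mgh = (143.199)(14.6)(110.795) = 231639 J = 55.36 kcal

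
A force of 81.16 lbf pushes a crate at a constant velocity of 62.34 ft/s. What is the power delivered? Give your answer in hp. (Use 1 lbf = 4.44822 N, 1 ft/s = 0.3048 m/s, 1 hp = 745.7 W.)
Convert to SI: F = 361.018 N, v = 19.0012 m/s
P = Fv = (361.018)(19.0012) = 6859.78 W = 9.199 hp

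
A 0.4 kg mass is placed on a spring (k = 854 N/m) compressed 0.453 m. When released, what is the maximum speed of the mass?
½kx² = ½mv² ⇒ v = x√(k/m) = (0.453)√(854/0.4) = 20.93 m/s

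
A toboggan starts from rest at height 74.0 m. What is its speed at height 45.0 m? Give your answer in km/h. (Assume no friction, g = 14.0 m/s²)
mgh₁ = mgh₂ + ½mv² ⇒ v = √(2g(h₁−h₂)) = √(2·14.0·29.0) = 28.4956 m/s = 102.6 km/h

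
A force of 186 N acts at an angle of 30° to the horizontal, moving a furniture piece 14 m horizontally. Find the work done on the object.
W = F·d·cosθ = (186)(14)cos(30°) = 2255 J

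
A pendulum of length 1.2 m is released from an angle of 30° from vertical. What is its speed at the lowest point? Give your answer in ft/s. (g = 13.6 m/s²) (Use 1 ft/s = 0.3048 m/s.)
h = L(1 − cosθ) = 1.2(1 − cos30°) = 0.16077 m
v = √(2gh) = √(2·13.6·0.16077) = 2.09116 m/s = 6.861 ft/s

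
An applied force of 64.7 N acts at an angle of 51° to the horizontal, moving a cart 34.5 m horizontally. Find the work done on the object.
W = F·d·cosθ = (64.7)(34.5)cos(51°) = 1405 J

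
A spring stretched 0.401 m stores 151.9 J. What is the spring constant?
k = 2·PE/x² = 2·151.9/(0.401)² = 1889 N/m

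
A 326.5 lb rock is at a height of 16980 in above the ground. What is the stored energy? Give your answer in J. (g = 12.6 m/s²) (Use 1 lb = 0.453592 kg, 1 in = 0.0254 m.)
Convert to SI: m = 148.098 kg, h = 431.292 m
PE = mgh = (148.098)(12.6)(431.292) = 804800 J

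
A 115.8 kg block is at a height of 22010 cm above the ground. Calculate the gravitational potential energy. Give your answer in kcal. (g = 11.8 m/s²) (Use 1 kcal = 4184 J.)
Convert to SI: m = 115.8 kg, h = 220.1 m
PE = mgh = (115.8)(11.8)(220.1) = 300753 J = 71.88 kcal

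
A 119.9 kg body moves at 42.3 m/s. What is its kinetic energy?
KE = ½mv² = ½(119.9)(42.3)² = 107300 J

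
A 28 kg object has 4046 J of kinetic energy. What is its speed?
v = √(2·KE/m) = √(2·4046/28) = 17.0 m/s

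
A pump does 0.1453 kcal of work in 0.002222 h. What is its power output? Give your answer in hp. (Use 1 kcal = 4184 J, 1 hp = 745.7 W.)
Convert to SI: W = 607.935 J, t = 7.9992 s
P = W/t = 607.935/7.9992 = 75.9995 W = 0.1019 hp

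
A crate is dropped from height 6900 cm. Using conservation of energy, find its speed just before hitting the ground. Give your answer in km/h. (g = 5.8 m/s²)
Convert to SI: h = 69.0 m
mgh = ½mv² ⇒ v = √(2gh) = √(2·5.8·69.0) = 28.2913 m/s = 101.8 km/h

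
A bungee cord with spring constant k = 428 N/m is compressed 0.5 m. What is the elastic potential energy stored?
PE = ½kx² = ½(428)(0.5)² = 53.5 J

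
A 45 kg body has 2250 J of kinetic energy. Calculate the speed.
v = √(2·KE/m) = √(2·2250/45) = 10.0 m/s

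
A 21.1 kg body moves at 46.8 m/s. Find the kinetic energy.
KE = ½mv² = ½(21.1)(46.8)² = 23110 J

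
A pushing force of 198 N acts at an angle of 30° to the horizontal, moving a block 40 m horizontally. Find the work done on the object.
W = F·d·cosθ = (198)(40)cos(30°) = 6859 J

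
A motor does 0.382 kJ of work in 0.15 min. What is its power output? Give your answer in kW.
Convert to SI: W = 382.0 J, t = 9.0 s
P = W/t = 382.0/9.0 = 42.4444 W = 0.04244 kW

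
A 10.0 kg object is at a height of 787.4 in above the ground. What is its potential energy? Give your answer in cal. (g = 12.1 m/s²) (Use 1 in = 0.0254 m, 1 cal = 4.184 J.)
Convert to SI: m = 10.0 kg, h = 20.0 m
PE = mgh = (10.0)(12.1)(20.0) = 2420.0 J = 578.4 cal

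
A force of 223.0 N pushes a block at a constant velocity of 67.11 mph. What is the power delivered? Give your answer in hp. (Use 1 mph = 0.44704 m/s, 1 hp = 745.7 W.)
Convert to SI: F = 223.0 N, v = 30.0009 m/s
P = Fv = (223.0)(30.0009) = 6690.19 W = 8.972 hp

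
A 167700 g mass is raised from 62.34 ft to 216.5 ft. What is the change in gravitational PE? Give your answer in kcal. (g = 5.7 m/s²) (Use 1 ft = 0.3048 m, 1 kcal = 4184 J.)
Convert to SI: m = 167.7 kg, Δh = 46.988 m
ΔPE = mgΔh = (167.7)(5.7)(46.988) = 44915.3 J = 10.74 kcal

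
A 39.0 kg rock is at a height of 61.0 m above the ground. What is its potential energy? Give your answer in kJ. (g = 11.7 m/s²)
PE = mgh = (39.0)(11.7)(61.0) = 27834.3 J = 27.83 kJ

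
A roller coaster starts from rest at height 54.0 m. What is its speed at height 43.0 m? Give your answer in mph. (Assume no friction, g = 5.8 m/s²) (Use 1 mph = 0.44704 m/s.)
mgh₁ = mgh₂ + ½mv² ⇒ v = √(2g(h₁−h₂)) = √(2·5.8·11.0) = 11.296 m/s = 25.27 mph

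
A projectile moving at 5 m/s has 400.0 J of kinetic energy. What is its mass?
m = 2·KE/v² = 2·400.0/(5)² = 32.0 kg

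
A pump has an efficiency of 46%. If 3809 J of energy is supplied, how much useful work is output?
W_out = η·W_in = 0.46·3809 = 1752.14 J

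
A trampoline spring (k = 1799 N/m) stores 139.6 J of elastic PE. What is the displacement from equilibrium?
x = √(2·PE/k) = √(2·139.6/1799) = 0.394 m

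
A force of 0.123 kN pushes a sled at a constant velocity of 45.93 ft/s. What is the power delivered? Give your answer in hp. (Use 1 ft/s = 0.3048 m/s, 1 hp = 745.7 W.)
Convert to SI: F = 123.0 N, v = 13.9995 m/s
P = Fv = (123.0)(13.9995) = 1721.93 W = 2.309 hp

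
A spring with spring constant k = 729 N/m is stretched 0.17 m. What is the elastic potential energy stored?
PE = ½kx² = ½(729)(0.17)² = 10.53 J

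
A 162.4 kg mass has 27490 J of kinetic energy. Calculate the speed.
v = √(2·KE/m) = √(2·27490/162.4) = 18.4 m/s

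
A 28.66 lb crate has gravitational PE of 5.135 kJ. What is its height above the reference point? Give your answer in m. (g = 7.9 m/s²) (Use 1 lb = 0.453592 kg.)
Convert to SI: m = 12.9999 kg, PE = 5135.0 J
h = PE/(mg) = 5135.0/(12.9999·7.9) = 50.0 m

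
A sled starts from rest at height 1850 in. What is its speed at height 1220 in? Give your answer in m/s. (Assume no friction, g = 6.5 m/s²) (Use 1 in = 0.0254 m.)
Convert to SI: h₁−h₂ = 16.002 m
mgh₁ = mgh₂ + ½mv² ⇒ v = √(2g(h₁−h₂)) = √(2·6.5·16.002) = 14.42 m/s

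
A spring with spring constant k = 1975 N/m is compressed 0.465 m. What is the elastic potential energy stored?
PE = ½kx² = ½(1975)(0.465)² = 213.5 J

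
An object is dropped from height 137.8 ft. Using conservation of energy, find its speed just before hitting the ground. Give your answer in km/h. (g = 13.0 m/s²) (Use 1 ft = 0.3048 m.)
Convert to SI: h = 42.0014 m
mgh = ½mv² ⇒ v = √(2gh) = √(2·13.0·42.0014) = 33.046 m/s = 119.0 km/h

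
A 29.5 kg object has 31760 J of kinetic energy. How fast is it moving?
v = √(2·KE/m) = √(2·31760/29.5) = 46.4 m/s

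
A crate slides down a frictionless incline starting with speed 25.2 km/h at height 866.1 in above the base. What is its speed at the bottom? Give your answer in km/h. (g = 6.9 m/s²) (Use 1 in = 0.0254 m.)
Convert to SI: v₀ = 7.0 m/s, h = 21.9989 m
½mv₀² + mgh = ½mv² ⇒ v = √(v₀² + 2gh) = √(7.0² + 2·6.9·21.9989) = 18.7773 m/s = 67.6 km/h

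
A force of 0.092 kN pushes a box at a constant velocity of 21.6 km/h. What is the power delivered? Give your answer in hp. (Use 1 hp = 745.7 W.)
Convert to SI: F = 92.0 N, v = 6.0 m/s
P = Fv = (92.0)(6.0) = 552.0 W = 0.7402 hp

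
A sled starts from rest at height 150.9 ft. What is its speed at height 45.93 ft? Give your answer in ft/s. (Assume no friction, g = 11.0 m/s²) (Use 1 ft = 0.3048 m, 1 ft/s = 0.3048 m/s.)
Convert to SI: h₁−h₂ = 31.9949 m
mgh₁ = mgh₂ + ½mv² ⇒ v = √(2g(h₁−h₂)) = √(2·11.0·31.9949) = 26.5309 m/s = 87.04 ft/s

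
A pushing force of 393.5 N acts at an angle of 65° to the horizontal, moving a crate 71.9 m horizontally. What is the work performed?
W = F·d·cosθ = (393.5)(71.9)cos(65°) = 11960 J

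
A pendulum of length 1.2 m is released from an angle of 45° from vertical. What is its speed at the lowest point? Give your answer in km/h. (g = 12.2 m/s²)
h = L(1 − cosθ) = 1.2(1 − cos45°) = 0.351472 m
v = √(2gh) = √(2·12.2·0.351472) = 2.92847 m/s = 10.54 km/h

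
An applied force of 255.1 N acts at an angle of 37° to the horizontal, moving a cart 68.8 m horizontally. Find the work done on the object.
W = F·d·cosθ = (255.1)(68.8)cos(37°) = 14020 J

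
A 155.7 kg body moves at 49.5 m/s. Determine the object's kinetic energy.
KE = ½mv² = ½(155.7)(49.5)² = 190800 J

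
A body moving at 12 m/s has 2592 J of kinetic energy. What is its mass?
m = 2·KE/v² = 2·2592/(12)² = 36.0 kg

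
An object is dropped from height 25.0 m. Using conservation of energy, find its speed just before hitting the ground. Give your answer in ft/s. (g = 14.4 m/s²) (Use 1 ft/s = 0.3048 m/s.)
mgh = ½mv² ⇒ v = √(2gh) = √(2·14.4·25.0) = 26.8328 m/s = 88.03 ft/s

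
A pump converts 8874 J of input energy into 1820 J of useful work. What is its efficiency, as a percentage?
η = W_out/W_in = 1820/8874 = 20.51%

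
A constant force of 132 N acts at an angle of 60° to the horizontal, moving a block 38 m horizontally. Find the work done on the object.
W = F·d·cosθ = (132)(38)cos(60°) = 2508 J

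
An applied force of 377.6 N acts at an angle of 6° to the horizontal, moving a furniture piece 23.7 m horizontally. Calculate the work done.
W = F·d·cosθ = (377.6)(23.7)cos(6°) = 8900 J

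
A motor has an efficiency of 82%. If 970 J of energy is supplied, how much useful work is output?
W_out = η·W_in = 0.82·970 = 795.4 J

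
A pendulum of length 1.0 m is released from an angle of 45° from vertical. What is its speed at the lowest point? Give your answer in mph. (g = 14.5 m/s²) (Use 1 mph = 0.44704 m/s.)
h = L(1 − cosθ) = 1.0(1 − cos45°) = 0.292893 m
v = √(2gh) = √(2·14.5·0.292893) = 2.91443 m/s = 6.519 mph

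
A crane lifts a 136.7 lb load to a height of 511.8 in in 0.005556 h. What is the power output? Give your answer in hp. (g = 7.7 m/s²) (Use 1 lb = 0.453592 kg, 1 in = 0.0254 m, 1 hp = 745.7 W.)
Convert to SI: m = 62.006 kg, h = 12.9997 m, t = 20.0016 s
P = mgh/t = (62.006)(7.7)(12.9997)/20.0016 = 310.309 W = 0.4161 hp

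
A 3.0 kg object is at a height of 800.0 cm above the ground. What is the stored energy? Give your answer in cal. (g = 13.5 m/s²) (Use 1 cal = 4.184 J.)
Convert to SI: m = 3.0 kg, h = 8.0 m
PE = mgh = (3.0)(13.5)(8.0) = 324.0 J = 77.44 cal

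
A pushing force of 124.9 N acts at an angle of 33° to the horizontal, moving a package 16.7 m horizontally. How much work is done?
W = F·d·cosθ = (124.9)(16.7)cos(33°) = 1749 J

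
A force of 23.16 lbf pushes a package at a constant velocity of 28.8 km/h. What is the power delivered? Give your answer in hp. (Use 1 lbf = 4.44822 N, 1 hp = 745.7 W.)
Convert to SI: F = 103.021 N, v = 8.0 m/s
P = Fv = (103.021)(8.0) = 824.166 W = 1.105 hp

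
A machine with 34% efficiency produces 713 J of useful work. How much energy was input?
W_in = W_out/η = 713/0.34 = 2097 J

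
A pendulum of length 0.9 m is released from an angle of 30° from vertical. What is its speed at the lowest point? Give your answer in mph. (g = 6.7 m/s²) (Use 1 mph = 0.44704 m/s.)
h = L(1 − cosθ) = 0.9(1 − cos30°) = 0.120577 m
v = √(2gh) = √(2·6.7·0.120577) = 1.27112 m/s = 2.843 mph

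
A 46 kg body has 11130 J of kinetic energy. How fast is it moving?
v = √(2·KE/m) = √(2·11130/46) = 22.0 m/s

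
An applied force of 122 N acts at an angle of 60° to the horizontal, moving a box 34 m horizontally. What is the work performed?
W = F·d·cosθ = (122)(34)cos(60°) = 2074 J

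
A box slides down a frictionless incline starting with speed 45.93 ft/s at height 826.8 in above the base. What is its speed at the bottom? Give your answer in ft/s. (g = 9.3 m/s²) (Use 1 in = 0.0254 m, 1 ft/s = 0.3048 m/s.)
Convert to SI: v₀ = 13.9995 m/s, h = 21.0007 m
½mv₀² + mgh = ½mv² ⇒ v = √(v₀² + 2gh) = √(13.9995² + 2·9.3·21.0007) = 24.2198 m/s = 79.46 ft/s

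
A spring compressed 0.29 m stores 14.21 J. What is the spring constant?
k = 2·PE/x² = 2·14.21/(0.29)² = 337.9 N/m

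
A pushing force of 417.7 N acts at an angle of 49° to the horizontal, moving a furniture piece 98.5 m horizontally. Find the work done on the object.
W = F·d·cosθ = (417.7)(98.5)cos(49°) = 26990 J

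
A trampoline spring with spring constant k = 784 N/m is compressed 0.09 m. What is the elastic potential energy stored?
PE = ½kx² = ½(784)(0.09)² = 3.175 J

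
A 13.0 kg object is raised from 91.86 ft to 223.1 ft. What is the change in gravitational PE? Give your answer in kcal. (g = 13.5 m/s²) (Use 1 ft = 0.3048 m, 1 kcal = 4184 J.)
Convert to SI: m = 13.0 kg, Δh = 40.002 m
ΔPE = mgΔh = (13.0)(13.5)(40.002) = 7020.34 J = 1.678 kcal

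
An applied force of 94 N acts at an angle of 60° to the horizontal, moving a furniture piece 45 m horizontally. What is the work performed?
W = F·d·cosθ = (94)(45)cos(60°) = 2115 J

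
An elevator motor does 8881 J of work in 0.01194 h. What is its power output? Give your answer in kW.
Convert to SI: W = 8881.0 J, t = 42.984 s
P = W/t = 8881.0/42.984 = 206.612 W = 0.2066 kW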